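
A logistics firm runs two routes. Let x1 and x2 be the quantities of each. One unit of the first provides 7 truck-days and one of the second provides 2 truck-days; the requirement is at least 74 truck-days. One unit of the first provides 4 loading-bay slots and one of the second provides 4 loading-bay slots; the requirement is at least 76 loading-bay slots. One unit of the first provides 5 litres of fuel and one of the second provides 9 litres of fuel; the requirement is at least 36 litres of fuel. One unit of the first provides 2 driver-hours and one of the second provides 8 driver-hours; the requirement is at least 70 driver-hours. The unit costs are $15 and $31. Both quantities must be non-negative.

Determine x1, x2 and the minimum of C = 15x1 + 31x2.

The feasible region is unbounded (it extends along (0, 1), (1, 0)), but C strictly increases along every unbounded feasible direction, so there is no improving ray and the minimum is attained at a vertex.

At the optimal vertex, 4x1 + 4x2 = 76 and 2x1 + 8x2 = 70.
Solving simultaneously gives x1 = 41/3, x2 = 16/3.

x1 = 41/3, x2 = 16/3, minimum C = 1111/3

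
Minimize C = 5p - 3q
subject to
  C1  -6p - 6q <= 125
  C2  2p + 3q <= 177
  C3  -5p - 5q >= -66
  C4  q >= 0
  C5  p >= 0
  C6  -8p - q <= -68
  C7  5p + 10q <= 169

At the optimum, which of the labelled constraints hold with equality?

C3 and C6

Corner points and C = 5p - 3q:
  (66/5, 0) → C = 66
  (274/35, 188/35) → C = 806/35
  (17/2, 0) → C = 85/2

The minimum is at (274/35, 188/35). Substituting into each constraint, equality holds for C3 and C6; the remaining constraints have slack.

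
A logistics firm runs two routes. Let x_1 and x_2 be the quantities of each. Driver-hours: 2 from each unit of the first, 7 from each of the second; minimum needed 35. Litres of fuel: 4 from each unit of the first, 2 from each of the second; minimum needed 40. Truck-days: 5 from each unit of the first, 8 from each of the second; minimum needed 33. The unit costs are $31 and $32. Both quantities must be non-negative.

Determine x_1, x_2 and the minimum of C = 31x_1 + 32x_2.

x_1 = 35/4, x_2 = 5/2, minimum C = 1405/4

Vertices and C = 31x_1 + 32x_2:
  (0, 20) → C = 640
  (35/2, 0) → C = 1085/2
  (35/4, 5/2) → C = 1405/4
The feasible region is unbounded (it extends along (0, 1), (1, 0)), but C strictly increases along every unbounded feasible direction, so there is no improving ray and the minimum is attained at a vertex.

At the optimal vertex, 2x_1 + 7x_2 = 35 and 4x_1 + 2x_2 = 40.
Solving simultaneously gives x_1 = 35/4, x_2 = 5/2.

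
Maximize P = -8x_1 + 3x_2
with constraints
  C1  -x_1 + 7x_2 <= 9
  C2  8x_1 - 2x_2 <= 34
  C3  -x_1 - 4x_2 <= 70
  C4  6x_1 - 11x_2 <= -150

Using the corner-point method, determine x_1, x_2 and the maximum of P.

x_1 = -526/11, x_2 = -61/11, maximum P = 4025/11

Vertices and P = -8x_1 + 3x_2:
  (-526/11, -61/11) → P = 4025/11
  (-951/31, -96/31) → P = 7320/31
  (-274/7, -54/7) → P = 290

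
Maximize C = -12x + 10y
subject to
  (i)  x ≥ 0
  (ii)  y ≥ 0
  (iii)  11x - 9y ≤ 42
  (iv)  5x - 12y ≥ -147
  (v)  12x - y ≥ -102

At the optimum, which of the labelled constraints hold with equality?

(i) and (iv)

Feasible corners and C = -12x + 10y:
  (0, 0) → C = 0
  (0, 49/4) → C = 245/2
  (42/11, 0) → C = -504/11
  (21, 21) → C = -42

The maximum is at (0, 49/4). Substituting into each constraint, equality holds for (i) and (iv); the remaining constraints have slack.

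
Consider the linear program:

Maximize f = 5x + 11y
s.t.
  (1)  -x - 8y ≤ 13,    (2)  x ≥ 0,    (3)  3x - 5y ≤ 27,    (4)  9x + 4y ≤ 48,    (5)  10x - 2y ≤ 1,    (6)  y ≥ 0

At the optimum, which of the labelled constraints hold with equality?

Vertices and f = 5x + 11y:
  (0, 12) → f = 132
  (0, 0) → f = 0
  (50/29, 471/58) → f = 5681/58
  (1/10, 0) → f = 1/2

The maximum is at (0, 12). Substituting into each constraint, equality holds for (2) and (4); the remaining constraints have slack.

(2) and (4)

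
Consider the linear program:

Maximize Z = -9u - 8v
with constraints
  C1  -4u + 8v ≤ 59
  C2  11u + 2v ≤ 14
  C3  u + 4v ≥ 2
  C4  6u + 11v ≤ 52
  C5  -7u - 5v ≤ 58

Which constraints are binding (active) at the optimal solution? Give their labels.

Feasible corners and Z = -9u - 8v:
  (-55/6, 67/24) → Z = 361/6
  (-233/92, 281/46) → Z = -2399/92
  (26/21, 4/21) → Z = -38/3
  (50/109, 488/109) → Z = -4354/109

The maximum is at (-55/6, 67/24). Substituting into each constraint, equality holds for C1 and C3; the remaining constraints have slack.

C1 and C3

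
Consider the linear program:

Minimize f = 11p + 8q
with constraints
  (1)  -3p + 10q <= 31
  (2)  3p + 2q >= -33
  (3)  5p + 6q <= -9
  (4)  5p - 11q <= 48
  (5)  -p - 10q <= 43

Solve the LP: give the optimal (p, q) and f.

Extreme points and f = 11p + 8q:
  (-98/9, -1/6) → f = -1090/9
  (-69/17, 32/17) → f = -503/17
  (-61/7, -24/7) → f = -863/7
  (189/85, -57/17) → f = -201/85
  (7/61, -263/61) → f = -2027/61

p = -61/7, q = -24/7, minimum f = -863/7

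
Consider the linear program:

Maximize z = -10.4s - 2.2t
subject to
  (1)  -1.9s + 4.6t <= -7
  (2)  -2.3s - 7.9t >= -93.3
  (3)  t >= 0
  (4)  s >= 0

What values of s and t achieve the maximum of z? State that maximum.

s = 70/19, t = 0, maximum z = -728/19

Corner points and z = -10.4s - 2.2t:
  (48448/2559, 16117/2559) → z = -898861/4265
  (70/19, 0) → z = -728/19
  (933/23, 0) → z = -48516/115

At the optimal vertex, -1.9s + 4.6t = -7 and t = 0.
Solving simultaneously gives s = 70/19, t = 0.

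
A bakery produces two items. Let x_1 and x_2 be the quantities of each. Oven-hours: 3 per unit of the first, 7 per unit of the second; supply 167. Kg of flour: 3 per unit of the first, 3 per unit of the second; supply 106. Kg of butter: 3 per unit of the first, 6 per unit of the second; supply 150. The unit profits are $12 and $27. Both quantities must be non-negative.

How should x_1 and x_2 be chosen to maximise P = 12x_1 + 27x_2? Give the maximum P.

x_1 = 16, x_2 = 17, maximum P = 651

Vertices and P = 12x_1 + 27x_2:
  (0, 0) → P = 0
  (0, 167/7) → P = 4509/7
  (106/3, 0) → P = 424
  (16, 17) → P = 651
  (62/3, 44/3) → P = 644

At the optimal vertex, 3x_1 + 7x_2 = 167 and 3x_1 + 6x_2 = 150.
Solving simultaneously gives x_1 = 16, x_2 = 17.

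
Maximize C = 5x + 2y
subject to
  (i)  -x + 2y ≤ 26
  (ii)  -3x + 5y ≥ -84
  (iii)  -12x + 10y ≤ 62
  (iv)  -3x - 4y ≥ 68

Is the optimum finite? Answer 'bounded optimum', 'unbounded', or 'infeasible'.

Feasible corners and C = 5x + 2y:
  (-115/3, -199/5) → C = -4069/15
  (-4/27, -152/9) → C = -932/27
  (-464/39, -105/13) → C = -2950/39
The feasible region has finitely many vertices and no improving ray; the maximum is -932/27 at (-4/27, -152/9).

bounded optimum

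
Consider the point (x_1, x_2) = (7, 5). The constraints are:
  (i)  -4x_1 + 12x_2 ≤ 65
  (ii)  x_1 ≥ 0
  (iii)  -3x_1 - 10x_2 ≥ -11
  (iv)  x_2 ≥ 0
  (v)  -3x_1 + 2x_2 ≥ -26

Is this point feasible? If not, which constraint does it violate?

Constraint (iii): -3x_1 - 10x_2 = -71, which is not ≥ -11. All other constraints are satisfied.

not feasible — violates (iii)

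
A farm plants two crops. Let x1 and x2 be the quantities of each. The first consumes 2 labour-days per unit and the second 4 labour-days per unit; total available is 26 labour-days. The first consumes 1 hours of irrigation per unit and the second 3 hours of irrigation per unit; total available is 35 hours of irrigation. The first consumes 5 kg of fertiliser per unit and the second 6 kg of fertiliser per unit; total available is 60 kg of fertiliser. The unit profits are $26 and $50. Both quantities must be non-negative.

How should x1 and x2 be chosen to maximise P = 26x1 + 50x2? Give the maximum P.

Corner points and P = 26x1 + 50x2:
  (0, 0) → P = 0
  (0, 13/2) → P = 325
  (12, 0) → P = 312
  (21/2, 5/4) → P = 671/2

x1 = 21/2, x2 = 5/4, maximum P = 671/2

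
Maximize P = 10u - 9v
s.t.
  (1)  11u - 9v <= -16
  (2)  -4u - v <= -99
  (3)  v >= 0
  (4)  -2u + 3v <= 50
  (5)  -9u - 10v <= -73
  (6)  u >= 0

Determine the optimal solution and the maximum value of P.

Corner points and P = 10u - 9v:
  (875/47, 1153/47) → P = -1627/47
  (134/5, 518/15) → P = -214/5
  (247/14, 199/7) → P = -556/7

The binding constraints are 11u - 9v = -16 and -4u - v = -99.
Solving simultaneously gives u = 875/47, v = 1153/47.

u = 875/47, v = 1153/47, maximum P = -1627/47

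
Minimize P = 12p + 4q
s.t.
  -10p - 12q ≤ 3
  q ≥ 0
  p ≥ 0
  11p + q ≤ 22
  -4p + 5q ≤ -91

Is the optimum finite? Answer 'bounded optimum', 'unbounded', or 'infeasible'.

The boundaries q = 0 and p = 0 meet at (0, 0), but that point violates -4p + 5q ≤ -91. Every candidate vertex is excluded by some other constraint, so the feasible region is empty.

infeasible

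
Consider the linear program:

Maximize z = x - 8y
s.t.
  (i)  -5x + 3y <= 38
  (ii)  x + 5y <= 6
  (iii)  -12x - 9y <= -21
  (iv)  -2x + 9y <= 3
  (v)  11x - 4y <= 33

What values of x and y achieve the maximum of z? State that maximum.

Corner points and z = x - 8y:
  (39/19, 15/19) → z = -81/19
  (189/59, 33/59) → z = -75/59
  (9/7, 13/21) → z = -11/3
  (127/49, -55/49) → z = 81/7

The optimum lies where -12x - 9y = -21 and 11x - 4y = 33.
Solving simultaneously gives x = 127/49, y = -55/49.

x = 127/49, y = -55/49, maximum z = 81/7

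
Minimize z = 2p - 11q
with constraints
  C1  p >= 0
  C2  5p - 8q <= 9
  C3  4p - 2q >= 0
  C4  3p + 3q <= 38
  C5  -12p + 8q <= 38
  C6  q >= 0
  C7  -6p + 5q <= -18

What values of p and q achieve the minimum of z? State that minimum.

Vertices and z = 2p - 11q:
  (331/39, 163/39) → z = -29
  (99/23, 36/23) → z = -198/23
  (244/33, 58/11) → z = -1426/33

p = 244/33, q = 58/11, minimum z = -1426/33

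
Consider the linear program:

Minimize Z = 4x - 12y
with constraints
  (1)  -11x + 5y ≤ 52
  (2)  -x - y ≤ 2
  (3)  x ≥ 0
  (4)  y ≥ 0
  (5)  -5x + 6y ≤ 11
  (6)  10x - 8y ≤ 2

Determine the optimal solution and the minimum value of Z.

Extreme points and Z = 4x - 12y:
  (0, 0) → Z = 0
  (0, 11/6) → Z = -22
  (1/5, 0) → Z = 4/5
  (5, 6) → Z = -52

x = 5, y = 6, minimum Z = -52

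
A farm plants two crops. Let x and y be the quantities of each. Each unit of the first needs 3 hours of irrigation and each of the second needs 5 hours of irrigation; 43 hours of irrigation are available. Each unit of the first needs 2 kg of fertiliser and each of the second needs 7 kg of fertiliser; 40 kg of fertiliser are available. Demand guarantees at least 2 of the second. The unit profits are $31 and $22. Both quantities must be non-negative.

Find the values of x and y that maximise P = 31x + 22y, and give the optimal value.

x = 11, y = 2, maximum P = 385

Extreme points and P = 31x + 22y:
  (0, 40/7) → P = 880/7
  (0, 2) → P = 44
  (101/11, 34/11) → P = 3879/11
  (11, 2) → P = 385

The binding constraints are 3x + 5y = 43 and y = 2.
Solving simultaneously gives x = 11, y = 2.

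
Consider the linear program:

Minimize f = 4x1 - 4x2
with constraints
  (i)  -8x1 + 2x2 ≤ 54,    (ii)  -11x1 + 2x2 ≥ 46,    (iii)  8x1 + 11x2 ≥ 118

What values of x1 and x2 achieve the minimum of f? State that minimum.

Extreme points and f = 4x1 - 4x2:
  (8/3, 113/3) → f = -140
  (-179/52, 172/13) → f = -867/13
  (-270/137, 1666/137) → f = -7744/137

x1 = 8/3, x2 = 113/3, minimum f = -140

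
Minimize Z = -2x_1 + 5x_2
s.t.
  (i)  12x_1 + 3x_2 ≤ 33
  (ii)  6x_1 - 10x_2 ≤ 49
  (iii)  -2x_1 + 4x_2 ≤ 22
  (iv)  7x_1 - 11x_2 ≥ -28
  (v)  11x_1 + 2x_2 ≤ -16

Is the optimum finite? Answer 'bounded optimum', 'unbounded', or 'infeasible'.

Corner points and Z = -2x_1 + 5x_2:
  (-819/4, -511/4) → Z = -917/4
  (-31/61, -635/122) → Z = -3051/122
  (-232/135, 196/135) → Z = 1444/135
The feasible region has finitely many vertices and no improving ray; the minimum is -917/4 at (-819/4, -511/4).

bounded optimum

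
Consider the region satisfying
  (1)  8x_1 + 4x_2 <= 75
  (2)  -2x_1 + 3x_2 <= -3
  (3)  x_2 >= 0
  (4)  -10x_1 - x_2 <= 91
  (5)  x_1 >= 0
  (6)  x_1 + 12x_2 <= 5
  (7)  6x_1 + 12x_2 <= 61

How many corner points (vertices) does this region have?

Of the 21 pairwise boundary intersections, those satisfying every inequality are:
  (3/2, 0)
  (17/9, 7/27)
  (5, 0)

3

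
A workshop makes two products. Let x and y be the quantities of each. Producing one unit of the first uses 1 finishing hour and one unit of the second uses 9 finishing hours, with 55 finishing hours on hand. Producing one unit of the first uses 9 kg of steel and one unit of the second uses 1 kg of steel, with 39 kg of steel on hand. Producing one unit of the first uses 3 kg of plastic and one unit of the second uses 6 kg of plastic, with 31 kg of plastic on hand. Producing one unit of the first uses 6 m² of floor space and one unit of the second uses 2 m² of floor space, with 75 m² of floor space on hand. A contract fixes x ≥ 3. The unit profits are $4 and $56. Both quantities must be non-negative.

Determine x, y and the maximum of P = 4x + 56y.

x = 3, y = 11/3, maximum P = 652/3

Feasible corners and P = 4x + 56y:
  (13/3, 0) → P = 52/3
  (3, 0) → P = 12
  (203/51, 54/17) → P = 9884/51
  (3, 11/3) → P = 652/3

The binding constraints are 3x + 6y = 31 and x = 3.
Solving simultaneously gives x = 3, y = 11/3.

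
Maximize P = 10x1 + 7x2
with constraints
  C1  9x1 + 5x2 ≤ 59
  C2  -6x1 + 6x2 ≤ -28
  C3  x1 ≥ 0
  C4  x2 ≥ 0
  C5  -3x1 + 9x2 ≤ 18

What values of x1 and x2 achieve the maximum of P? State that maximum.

x1 = 247/42, x2 = 17/14, maximum P = 2827/42

Corner points and P = 10x1 + 7x2:
  (247/42, 17/14) → P = 2827/42
  (59/9, 0) → P = 590/9
  (14/3, 0) → P = 140/3

The optimum lies where 9x1 + 5x2 = 59 and -6x1 + 6x2 = -28.
Solving simultaneously gives x1 = 247/42, x2 = 17/14.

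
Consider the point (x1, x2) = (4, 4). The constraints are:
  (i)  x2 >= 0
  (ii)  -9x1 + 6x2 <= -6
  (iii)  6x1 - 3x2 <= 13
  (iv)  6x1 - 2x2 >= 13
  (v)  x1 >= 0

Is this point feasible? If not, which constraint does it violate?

(i): 4 ≥ 0 ✓
(ii): -12 ≤ -6 ✓
(iii): 12 ≤ 13 ✓
(iv): 16 ≥ 13 ✓
(v): 4 ≥ 0 ✓

feasible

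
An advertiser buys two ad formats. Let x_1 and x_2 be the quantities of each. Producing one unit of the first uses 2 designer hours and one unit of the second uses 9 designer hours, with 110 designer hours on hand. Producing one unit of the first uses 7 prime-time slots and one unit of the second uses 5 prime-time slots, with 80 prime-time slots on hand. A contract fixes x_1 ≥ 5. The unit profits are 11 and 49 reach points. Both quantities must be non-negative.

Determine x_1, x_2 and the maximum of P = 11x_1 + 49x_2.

x_1 = 5, x_2 = 9, maximum P = 496

The binding constraints are 7x_1 + 5x_2 = 80 and x_1 = 5.
Solving simultaneously gives x_1 = 5, x_2 = 9.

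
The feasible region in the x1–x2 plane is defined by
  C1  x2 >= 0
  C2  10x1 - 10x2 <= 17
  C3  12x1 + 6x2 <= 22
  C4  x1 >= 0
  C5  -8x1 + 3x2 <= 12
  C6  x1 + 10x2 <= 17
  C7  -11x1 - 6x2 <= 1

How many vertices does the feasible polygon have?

5

Pairwise boundary intersections that survive every other constraint:
  (17/10, 0)
  (0, 0)
  (161/90, 4/45)
  (59/57, 91/57)
  (0, 17/10)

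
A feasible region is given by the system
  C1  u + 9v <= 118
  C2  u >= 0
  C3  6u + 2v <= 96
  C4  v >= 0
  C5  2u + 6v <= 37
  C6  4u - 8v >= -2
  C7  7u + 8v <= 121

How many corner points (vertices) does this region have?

The feasible vertices (each the meet of two boundaries and inside every other half-plane) are:
  (0, 0)
  (0, 1/4)
  (16, 0)
  (251/16, 15/16)
  (71/10, 19/5)

5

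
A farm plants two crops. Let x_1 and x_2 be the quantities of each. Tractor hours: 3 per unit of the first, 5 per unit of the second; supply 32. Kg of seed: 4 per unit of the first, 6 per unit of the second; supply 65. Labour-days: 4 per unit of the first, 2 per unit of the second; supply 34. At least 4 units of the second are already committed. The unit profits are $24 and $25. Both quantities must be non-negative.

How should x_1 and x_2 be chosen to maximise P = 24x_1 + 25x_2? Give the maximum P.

x_1 = 4, x_2 = 4, maximum P = 196

Vertices and P = 24x_1 + 25x_2:
  (0, 32/5) → P = 160
  (0, 4) → P = 100
  (4, 4) → P = 196

The binding constraints are 3x_1 + 5x_2 = 32 and x_2 = 4.
Solving simultaneously gives x_1 = 4, x_2 = 4.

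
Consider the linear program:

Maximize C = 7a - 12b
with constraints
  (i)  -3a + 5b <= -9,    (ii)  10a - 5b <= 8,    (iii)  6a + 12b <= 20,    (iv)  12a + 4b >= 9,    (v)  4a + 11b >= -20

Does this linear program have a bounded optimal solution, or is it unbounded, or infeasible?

infeasible

The boundaries -3a + 5b = -9 and 6a + 12b = 20 meet at (104/33, 1/11), but that point violates 10a - 5b ≤ 8. Every candidate vertex is excluded by some other constraint, so the feasible region is empty.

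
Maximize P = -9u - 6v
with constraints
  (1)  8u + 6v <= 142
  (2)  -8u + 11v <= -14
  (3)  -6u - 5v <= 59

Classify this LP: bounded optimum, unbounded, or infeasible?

Corner points and P = -9u - 6v:
  (823/68, 128/17) → P = -10479/68
  (266, -331) → P = -408
  (-579/106, -278/53) → P = 8547/106
The feasible region has finitely many vertices and no improving ray; the maximum is 8547/106 at (-579/106, -278/53).

bounded optimum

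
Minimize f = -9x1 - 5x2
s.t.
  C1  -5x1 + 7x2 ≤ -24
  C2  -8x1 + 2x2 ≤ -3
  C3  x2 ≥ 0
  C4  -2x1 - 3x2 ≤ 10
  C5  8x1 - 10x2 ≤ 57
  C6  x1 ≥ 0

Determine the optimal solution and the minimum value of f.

Feasible corners and f = -9x1 - 5x2:
  (24/5, 0) → f = -216/5
  (53/2, 31/2) → f = -316
  (57/8, 0) → f = -513/8

The binding constraints are -5x1 + 7x2 = -24 and 8x1 - 10x2 = 57.
Solving simultaneously gives x1 = 53/2, x2 = 31/2.

x1 = 53/2, x2 = 31/2, minimum f = -316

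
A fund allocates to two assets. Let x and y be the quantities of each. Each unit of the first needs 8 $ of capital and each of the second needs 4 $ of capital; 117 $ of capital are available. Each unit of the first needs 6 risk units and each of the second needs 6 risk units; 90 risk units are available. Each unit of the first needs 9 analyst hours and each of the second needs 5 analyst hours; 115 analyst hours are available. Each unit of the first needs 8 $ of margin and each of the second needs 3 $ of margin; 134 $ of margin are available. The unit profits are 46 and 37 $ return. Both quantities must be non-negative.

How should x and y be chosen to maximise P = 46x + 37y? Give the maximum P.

x = 10, y = 5, maximum P = 645

Vertices and P = 46x + 37y:
  (0, 0) → P = 0
  (0, 15) → P = 555
  (115/9, 0) → P = 5290/9
  (10, 5) → P = 645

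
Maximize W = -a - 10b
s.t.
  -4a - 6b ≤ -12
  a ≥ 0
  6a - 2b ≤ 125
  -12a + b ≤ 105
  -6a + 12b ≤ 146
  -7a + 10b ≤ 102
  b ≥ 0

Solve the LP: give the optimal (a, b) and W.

The binding constraints are -4a - 6b = -12 and b = 0.
Solving simultaneously gives a = 3, b = 0.

a = 3, b = 0, maximum W = -3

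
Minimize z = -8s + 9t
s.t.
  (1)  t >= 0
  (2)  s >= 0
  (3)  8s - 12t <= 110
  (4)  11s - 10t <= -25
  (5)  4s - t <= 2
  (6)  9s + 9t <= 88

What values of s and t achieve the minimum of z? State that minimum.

Extreme points and z = -8s + 9t:
  (0, 5/2) → z = 45/2
  (0, 88/9) → z = 88
  (45/29, 122/29) → z = 738/29
  (106/45, 334/45) → z = 2158/45

s = 0, t = 5/2, minimum z = 45/2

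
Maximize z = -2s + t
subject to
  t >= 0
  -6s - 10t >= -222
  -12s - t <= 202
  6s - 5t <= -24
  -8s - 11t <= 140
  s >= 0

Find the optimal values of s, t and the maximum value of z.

At the optimal vertex, -6s - 10t = -222 and s = 0.
Solving simultaneously gives s = 0, t = 111/5.

s = 0, t = 111/5, maximum z = 111/5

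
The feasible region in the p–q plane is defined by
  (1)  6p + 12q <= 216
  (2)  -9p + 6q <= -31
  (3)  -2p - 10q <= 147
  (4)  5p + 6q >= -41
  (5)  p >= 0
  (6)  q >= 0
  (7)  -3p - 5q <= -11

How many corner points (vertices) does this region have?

4

The feasible vertices (each the meet of two boundaries and inside every other half-plane) are:
  (139/12, 293/24)
  (36, 0)
  (221/63, 2/21)
  (11/3, 0)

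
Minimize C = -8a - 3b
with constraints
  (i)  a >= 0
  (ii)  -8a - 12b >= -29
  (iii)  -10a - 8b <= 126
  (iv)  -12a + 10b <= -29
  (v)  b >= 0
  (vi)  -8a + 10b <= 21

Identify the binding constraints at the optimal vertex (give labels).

(ii) and (v)

Corner points and C = -8a - 3b:
  (319/112, 29/56) → C = -1363/56
  (29/8, 0) → C = -29
  (29/12, 0) → C = -58/3

The minimum is at (29/8, 0). Substituting into each constraint, equality holds for (ii) and (v); the remaining constraints have slack.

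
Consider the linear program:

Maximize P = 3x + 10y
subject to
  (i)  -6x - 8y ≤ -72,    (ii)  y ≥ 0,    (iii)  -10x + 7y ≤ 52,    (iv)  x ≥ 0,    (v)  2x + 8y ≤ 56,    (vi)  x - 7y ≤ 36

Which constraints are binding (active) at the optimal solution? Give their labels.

Corner points and P = 3x + 10y:
  (12, 0) → P = 36
  (4, 6) → P = 72
  (28, 0) → P = 84

The maximum is at (28, 0). Substituting into each constraint, equality holds for (ii) and (v); the remaining constraints have slack.

(ii) and (v)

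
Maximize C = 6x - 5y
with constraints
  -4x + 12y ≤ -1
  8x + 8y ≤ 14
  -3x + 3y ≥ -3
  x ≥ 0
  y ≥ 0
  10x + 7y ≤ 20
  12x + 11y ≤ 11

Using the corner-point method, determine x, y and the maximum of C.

At the optimal vertex, y = 0 and 12x + 11y = 11.
Solving simultaneously gives x = 11/12, y = 0.

x = 11/12, y = 0, maximum C = 11/2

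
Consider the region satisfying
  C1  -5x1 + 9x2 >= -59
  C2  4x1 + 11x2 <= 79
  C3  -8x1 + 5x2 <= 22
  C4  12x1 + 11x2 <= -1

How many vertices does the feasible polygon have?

Intersecting each pair of boundary lines and keeping only the points that satisfy every inequality leaves:
  (-493/47, -582/47)
  (640/163, -713/163)
  (-247/148, 64/37)

3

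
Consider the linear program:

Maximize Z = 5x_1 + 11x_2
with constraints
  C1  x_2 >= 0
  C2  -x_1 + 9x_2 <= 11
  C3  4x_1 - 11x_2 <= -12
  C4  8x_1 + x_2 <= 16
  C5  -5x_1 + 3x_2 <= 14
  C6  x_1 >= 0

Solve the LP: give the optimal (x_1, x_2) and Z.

x_1 = 13/25, x_2 = 32/25, maximum Z = 417/25

The binding constraints are -x_1 + 9x_2 = 11 and 4x_1 - 11x_2 = -12.
Solving simultaneously gives x_1 = 13/25, x_2 = 32/25.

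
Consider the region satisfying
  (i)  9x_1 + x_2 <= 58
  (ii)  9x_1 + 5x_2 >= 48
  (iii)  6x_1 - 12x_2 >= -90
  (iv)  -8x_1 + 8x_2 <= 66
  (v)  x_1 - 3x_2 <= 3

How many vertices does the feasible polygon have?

4

Intersecting each pair of boundary lines and keeping only the points that satisfy every inequality leaves:
  (101/19, 193/19)
  (177/28, 31/28)
  (21/23, 183/23)
  (159/32, 21/32)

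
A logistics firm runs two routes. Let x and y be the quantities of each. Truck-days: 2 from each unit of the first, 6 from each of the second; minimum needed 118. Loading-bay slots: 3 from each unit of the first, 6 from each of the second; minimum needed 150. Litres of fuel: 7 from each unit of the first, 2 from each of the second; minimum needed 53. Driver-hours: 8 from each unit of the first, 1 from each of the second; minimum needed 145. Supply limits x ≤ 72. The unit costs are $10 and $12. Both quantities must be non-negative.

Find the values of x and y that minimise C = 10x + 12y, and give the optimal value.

Vertices and C = 10x + 12y:
  (0, 145) → C = 1740
  (59, 0) → C = 590
  (72, 0) → C = 720
  (32, 9) → C = 428
  (16, 17) → C = 364
The feasible region is unbounded (it extends along (0, 1)), but C strictly increases along every unbounded feasible direction, so there is no improving ray and the minimum is attained at a vertex.

At the optimal vertex, 3x + 6y = 150 and 8x + y = 145.
Solving simultaneously gives x = 16, y = 17.

x = 16, y = 17, minimum C = 364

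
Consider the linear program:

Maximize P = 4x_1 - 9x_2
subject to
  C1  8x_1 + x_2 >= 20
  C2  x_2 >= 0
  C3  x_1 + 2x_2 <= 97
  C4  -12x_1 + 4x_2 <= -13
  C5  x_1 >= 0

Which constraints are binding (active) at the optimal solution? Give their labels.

C2 and C3

Extreme points and P = 4x_1 - 9x_2:
  (5/2, 0) → P = 10
  (93/44, 34/11) → P = -213/11
  (97, 0) → P = 388
  (207/14, 1151/28) → P = -8703/28

The maximum is at (97, 0). Substituting into each constraint, equality holds for C2 and C3; the remaining constraints have slack.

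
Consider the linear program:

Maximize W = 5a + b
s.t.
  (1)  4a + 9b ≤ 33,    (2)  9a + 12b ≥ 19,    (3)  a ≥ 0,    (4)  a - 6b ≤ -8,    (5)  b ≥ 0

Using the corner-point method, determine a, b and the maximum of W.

Feasible corners and W = 5a + b:
  (0, 11/3) → W = 11/3
  (42/11, 65/33) → W = 695/33
  (0, 19/12) → W = 19/12
  (3/11, 91/66) → W = 181/66

a = 42/11, b = 65/33, maximum W = 695/33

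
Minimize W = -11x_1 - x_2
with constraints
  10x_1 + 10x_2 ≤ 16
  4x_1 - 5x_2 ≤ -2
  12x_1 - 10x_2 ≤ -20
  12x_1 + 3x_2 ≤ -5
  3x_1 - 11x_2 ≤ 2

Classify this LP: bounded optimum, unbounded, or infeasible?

Vertices and W = -11x_1 - x_2:
  (-49/45, 121/45) → W = 418/45
  (-55/78, 15/13) → W = 515/78
  (-40/17, -14/17) → W = 454/17
The feasible region has finitely many vertices and no improving ray; the minimum is 515/78 at (-55/78, 15/13).

bounded optimum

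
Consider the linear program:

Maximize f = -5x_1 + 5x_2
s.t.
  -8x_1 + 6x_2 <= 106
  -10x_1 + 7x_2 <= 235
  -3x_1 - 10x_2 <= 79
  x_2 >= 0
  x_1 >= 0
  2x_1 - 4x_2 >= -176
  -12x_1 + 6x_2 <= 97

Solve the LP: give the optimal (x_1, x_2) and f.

x_1 = 158/5, x_2 = 299/5, maximum f = 141

Extreme points and f = -5x_1 + 5x_2:
  (158/5, 299/5) → f = 141
  (9/4, 62/3) → f = 1105/12
  (0, 0) → f = 0
  (0, 97/6) → f = 485/6
The feasible region is unbounded (it extends along (2, 1), (1, 0)), but f strictly decreases along every unbounded feasible direction, so there is no improving ray and the maximum is attained at a vertex.

At the optimal vertex, -8x_1 + 6x_2 = 106 and 2x_1 - 4x_2 = -176.
Solving simultaneously gives x_1 = 158/5, x_2 = 299/5.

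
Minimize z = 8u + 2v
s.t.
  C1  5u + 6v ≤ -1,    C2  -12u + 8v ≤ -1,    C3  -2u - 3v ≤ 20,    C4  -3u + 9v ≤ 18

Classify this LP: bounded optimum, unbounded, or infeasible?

bounded optimum

Vertices and z = 8u + 2v:
  (-1/56, -17/112) → z = -25/56
  (39, -98/3) → z = 740/3
  (-157/52, -121/26) → z = -435/13
The feasible region has finitely many vertices and no improving ray; the minimum is -435/13 at (-157/52, -121/26).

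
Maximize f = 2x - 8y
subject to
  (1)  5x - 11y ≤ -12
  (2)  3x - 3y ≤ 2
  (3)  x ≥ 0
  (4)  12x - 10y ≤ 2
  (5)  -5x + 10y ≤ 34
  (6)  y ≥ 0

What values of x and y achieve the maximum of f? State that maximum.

Vertices and f = 2x - 8y:
  (0, 12/11) → f = -96/11
  (71/41, 77/41) → f = -474/41
  (0, 17/5) → f = -136/5
  (36/7, 209/35) → f = -1312/35

At the optimal vertex, 5x - 11y = -12 and x = 0.
Solving simultaneously gives x = 0, y = 12/11.

x = 0, y = 12/11, maximum f = -96/11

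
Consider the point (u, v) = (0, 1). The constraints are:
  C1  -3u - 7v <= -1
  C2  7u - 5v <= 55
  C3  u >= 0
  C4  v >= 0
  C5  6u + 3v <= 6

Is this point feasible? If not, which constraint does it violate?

feasible

C1: -7 ≤ -1 ✓
C2: -5 ≤ 55 ✓
C3: 0 ≥ 0 ✓
C4: 1 ≥ 0 ✓
C5: 3 ≤ 6 ✓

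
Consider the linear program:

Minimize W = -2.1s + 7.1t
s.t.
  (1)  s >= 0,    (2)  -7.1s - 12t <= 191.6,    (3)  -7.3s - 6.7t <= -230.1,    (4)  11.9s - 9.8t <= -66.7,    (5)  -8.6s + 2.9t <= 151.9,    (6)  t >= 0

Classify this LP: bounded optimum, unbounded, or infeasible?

bounded optimum

Vertices and W = -2.1s + 7.1t:
  (0, 2301/67) → W = 163371/670
  (0, 1519/29) → W = 107849/290
  (180809/15127, 322510/15127) → W = 19101221/151270
The feasible region has finitely many vertices and no improving ray; the minimum is 19101221/151270 at (180809/15127, 322510/15127).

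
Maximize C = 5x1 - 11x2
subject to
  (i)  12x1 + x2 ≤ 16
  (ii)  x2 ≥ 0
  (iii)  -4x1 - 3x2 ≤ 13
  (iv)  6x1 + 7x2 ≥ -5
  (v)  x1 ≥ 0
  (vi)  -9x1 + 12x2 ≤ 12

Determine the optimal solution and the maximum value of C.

Feasible corners and C = 5x1 - 11x2:
  (4/3, 0) → C = 20/3
  (20/17, 32/17) → C = -252/17
  (0, 0) → C = 0
  (0, 1) → C = -11

The binding constraints are 12x1 + x2 = 16 and x2 = 0.
Solving simultaneously gives x1 = 4/3, x2 = 0.

x1 = 4/3, x2 = 0, maximum C = 20/3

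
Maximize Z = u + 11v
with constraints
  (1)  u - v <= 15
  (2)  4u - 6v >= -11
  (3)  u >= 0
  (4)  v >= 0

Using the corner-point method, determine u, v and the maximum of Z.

u = 101/2, v = 71/2, maximum Z = 441

At the optimal vertex, u - v = 15 and 4u - 6v = -11.
Solving simultaneously gives u = 101/2, v = 71/2.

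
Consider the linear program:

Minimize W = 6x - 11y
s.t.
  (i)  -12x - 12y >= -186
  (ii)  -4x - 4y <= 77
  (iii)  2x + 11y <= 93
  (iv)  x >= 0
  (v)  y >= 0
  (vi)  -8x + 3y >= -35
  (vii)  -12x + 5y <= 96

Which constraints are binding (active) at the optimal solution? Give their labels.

(iii) and (iv)

Feasible corners and W = 6x - 11y:
  (0, 93/11) → W = -93
  (332/47, 337/47) → W = -1715/47
  (0, 0) → W = 0
  (35/8, 0) → W = 105/4

The minimum is at (0, 93/11). Substituting into each constraint, equality holds for (iii) and (iv); the remaining constraints have slack.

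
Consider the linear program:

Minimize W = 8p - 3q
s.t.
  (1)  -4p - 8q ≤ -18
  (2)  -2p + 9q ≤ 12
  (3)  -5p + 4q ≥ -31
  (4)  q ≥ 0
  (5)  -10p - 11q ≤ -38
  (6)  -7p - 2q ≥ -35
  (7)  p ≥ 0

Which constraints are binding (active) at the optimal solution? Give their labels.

(2) and (5)

Vertices and W = 8p - 3q:
  (9/2, 0) → W = 36
  (53/18, 7/9) → W = 191/9
  (15/8, 7/4) → W = 39/4
  (291/67, 154/67) → W = 1866/67
  (5, 0) → W = 40

The minimum is at (15/8, 7/4). Substituting into each constraint, equality holds for (2) and (5); the remaining constraints have slack.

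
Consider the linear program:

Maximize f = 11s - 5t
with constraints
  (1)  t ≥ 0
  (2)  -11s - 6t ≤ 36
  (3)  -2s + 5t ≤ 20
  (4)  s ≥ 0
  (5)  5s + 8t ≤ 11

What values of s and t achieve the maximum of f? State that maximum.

Vertices and f = 11s - 5t:
  (0, 0) → f = 0
  (11/5, 0) → f = 121/5
  (0, 11/8) → f = -55/8

At the optimal vertex, t = 0 and 5s + 8t = 11.
Solving simultaneously gives s = 11/5, t = 0.

s = 11/5, t = 0, maximum f = 121/5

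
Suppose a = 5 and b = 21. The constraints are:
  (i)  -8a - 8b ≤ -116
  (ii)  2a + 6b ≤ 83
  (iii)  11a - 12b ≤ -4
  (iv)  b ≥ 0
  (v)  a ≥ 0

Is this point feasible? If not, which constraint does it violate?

Constraint (ii): 2a + 6b = 136, which is not ≤ 83. All other constraints are satisfied.

not feasible — violates (ii)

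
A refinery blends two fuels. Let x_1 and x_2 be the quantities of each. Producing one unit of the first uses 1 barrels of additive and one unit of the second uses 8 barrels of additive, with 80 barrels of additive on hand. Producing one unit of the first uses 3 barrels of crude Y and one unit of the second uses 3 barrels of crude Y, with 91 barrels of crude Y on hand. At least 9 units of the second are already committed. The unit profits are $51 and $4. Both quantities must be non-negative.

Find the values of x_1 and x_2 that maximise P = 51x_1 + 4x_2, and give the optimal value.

x_1 = 8, x_2 = 9, maximum P = 444

Vertices and P = 51x_1 + 4x_2:
  (0, 10) → P = 40
  (0, 9) → P = 36
  (8, 9) → P = 444

At the optimal vertex, x_1 + 8x_2 = 80 and x_2 = 9.
Solving simultaneously gives x_1 = 8, x_2 = 9.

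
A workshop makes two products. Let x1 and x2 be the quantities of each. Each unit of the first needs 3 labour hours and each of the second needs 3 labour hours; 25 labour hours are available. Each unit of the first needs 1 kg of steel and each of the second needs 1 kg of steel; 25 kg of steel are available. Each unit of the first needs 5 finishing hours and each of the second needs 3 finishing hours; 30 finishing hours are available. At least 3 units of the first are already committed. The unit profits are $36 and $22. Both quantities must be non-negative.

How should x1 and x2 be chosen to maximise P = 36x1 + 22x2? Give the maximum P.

x1 = 3, x2 = 5, maximum P = 218

Feasible corners and P = 36x1 + 22x2:
  (6, 0) → P = 216
  (3, 0) → P = 108
  (3, 5) → P = 218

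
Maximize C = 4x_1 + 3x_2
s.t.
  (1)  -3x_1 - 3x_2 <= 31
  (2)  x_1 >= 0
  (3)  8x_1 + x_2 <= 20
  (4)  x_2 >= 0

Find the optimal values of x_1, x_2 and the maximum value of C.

x_1 = 0, x_2 = 20, maximum C = 60

Corner points and C = 4x_1 + 3x_2:
  (0, 20) → C = 60
  (0, 0) → C = 0
  (5/2, 0) → C = 10

The binding constraints are x_1 = 0 and 8x_1 + x_2 = 20.
Solving simultaneously gives x_1 = 0, x_2 = 20.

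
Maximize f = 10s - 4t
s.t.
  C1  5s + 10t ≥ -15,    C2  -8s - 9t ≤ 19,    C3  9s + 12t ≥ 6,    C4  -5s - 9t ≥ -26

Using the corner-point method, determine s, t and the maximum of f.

Extreme points and f = 10s - 4t:
  (8, -11/2) → f = 102
  (79, -41) → f = 954
  (-86/7, 68/7) → f = -1132/7

The binding constraints are 5s + 10t = -15 and -5s - 9t = -26.
Solving simultaneously gives s = 79, t = -41.

s = 79, t = -41, maximum f = 954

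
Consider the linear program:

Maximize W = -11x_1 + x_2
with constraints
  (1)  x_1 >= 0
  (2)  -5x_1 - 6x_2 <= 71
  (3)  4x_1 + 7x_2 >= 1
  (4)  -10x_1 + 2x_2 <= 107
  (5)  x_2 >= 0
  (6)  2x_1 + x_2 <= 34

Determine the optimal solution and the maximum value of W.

x_1 = 0, x_2 = 34, maximum W = 34

Vertices and W = -11x_1 + x_2:
  (0, 1/7) → W = 1/7
  (0, 34) → W = 34
  (1/4, 0) → W = -11/4
  (17, 0) → W = -187

The optimum lies where x_1 = 0 and 2x_1 + x_2 = 34.
Solving simultaneously gives x_1 = 0, x_2 = 34.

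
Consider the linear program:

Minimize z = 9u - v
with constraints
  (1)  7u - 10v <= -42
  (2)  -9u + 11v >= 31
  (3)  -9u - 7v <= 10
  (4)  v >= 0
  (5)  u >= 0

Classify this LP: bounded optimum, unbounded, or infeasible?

unbounded

From the feasible point (152/13, 161/13), moving in the direction (0, 1) keeps every constraint satisfied while z decreases without bound.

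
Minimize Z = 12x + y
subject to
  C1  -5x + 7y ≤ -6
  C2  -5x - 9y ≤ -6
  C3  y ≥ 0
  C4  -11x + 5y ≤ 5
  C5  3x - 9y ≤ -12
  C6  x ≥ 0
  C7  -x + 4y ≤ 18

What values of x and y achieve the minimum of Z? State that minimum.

Corner points and Z = 12x + y:
  (23/4, 13/4) → Z = 289/4
  (150/13, 96/13) → Z = 1896/13
  (38, 14) → Z = 470

The optimum lies where -5x + 7y = -6 and 3x - 9y = -12.
Solving simultaneously gives x = 23/4, y = 13/4.

x = 23/4, y = 13/4, minimum Z = 289/4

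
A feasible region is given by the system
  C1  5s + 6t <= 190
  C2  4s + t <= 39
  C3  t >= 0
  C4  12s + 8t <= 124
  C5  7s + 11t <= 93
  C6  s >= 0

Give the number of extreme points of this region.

5

Intersecting each pair of boundary lines and keeping only the points that satisfy every inequality leaves:
  (39/4, 0)
  (47/5, 7/5)
  (0, 0)
  (155/19, 62/19)
  (0, 93/11)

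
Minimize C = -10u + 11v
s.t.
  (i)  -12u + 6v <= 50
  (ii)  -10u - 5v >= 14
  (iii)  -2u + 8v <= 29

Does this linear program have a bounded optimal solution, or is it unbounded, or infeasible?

unbounded

From the feasible point (-167/60, 83/30), moving in the direction (-6, -12) keeps every constraint satisfied while C decreases without bound.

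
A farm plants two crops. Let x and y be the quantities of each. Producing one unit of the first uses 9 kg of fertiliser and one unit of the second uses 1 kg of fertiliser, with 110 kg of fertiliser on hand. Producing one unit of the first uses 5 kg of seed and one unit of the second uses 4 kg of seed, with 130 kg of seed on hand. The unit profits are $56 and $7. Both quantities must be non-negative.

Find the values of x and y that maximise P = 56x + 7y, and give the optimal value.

x = 10, y = 20, maximum P = 700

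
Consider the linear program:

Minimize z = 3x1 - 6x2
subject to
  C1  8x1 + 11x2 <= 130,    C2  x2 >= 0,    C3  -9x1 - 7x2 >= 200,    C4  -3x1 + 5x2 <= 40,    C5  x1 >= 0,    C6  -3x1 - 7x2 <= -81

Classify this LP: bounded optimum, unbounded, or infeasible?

The boundaries x1 = 0 and -3x1 - 7x2 = -81 meet at (0, 81/7), but that point violates -9x1 - 7x2 ≥ 200. Every candidate vertex is excluded by some other constraint, so the feasible region is empty.

infeasible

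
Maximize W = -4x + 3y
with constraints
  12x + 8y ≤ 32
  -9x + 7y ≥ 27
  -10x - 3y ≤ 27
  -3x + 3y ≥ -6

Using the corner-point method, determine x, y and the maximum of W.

x = -78/11, y = 161/11, maximum W = 795/11

Feasible corners and W = -4x + 3y:
  (2/39, 51/13) → W = 451/39
  (-78/11, 161/11) → W = 795/11
  (-270/97, 27/97) → W = 1161/97

At the optimal vertex, 12x + 8y = 32 and -10x - 3y = 27.
Solving simultaneously gives x = -78/11, y = 161/11.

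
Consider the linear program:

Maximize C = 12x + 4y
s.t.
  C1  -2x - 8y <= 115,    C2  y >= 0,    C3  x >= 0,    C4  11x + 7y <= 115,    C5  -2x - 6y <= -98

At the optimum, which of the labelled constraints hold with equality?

Extreme points and C = 12x + 4y:
  (0, 115/7) → C = 460/7
  (0, 49/3) → C = 196/3
  (1/13, 212/13) → C = 860/13

The maximum is at (1/13, 212/13). Substituting into each constraint, equality holds for C4 and C5; the remaining constraints have slack.

C4 and C5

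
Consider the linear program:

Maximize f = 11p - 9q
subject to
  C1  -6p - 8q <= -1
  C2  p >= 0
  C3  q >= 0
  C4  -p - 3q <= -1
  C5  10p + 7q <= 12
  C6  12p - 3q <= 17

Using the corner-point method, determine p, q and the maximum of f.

p = 6/5, q = 0, maximum f = 66/5

The binding constraints are q = 0 and 10p + 7q = 12.
Solving simultaneously gives p = 6/5, q = 0.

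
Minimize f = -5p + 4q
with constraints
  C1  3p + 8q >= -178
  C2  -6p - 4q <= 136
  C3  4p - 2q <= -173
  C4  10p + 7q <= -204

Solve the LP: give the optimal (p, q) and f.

Feasible corners and f = -5p + 4q:
  (-241/7, 247/14) → f = 1699/7
  (-68, 68) → f = 612
  (-1619/48, 457/24) → f = 3917/16

p = -241/7, q = 247/14, minimum f = 1699/7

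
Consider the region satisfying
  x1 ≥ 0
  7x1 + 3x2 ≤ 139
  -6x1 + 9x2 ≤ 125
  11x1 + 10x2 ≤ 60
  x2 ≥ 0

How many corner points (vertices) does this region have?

Pairwise boundary intersections that survive every other constraint:
  (0, 6)
  (0, 0)
  (60/11, 0)

3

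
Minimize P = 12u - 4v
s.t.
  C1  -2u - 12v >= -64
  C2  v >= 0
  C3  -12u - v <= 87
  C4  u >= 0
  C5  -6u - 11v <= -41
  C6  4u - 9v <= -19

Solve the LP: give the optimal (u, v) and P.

u = 0, v = 16/3, minimum P = -64/3

Vertices and P = 12u - 4v:
  (0, 16/3) → P = -64/3
  (58/11, 49/11) → P = 500/11
  (0, 41/11) → P = -164/11
  (80/49, 139/49) → P = 404/49

At the optimal vertex, -2u - 12v = -64 and u = 0.
Solving simultaneously gives u = 0, v = 16/3.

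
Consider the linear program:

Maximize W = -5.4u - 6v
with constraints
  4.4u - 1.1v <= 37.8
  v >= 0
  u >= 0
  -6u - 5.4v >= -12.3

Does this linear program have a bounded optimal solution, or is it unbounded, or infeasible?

bounded optimum

Feasible corners and W = -5.4u - 6v:
  (0, 0) → W = 0
  (2.05, 0) → W = -11.07
  (0, 41/18) → W = -41/3
The feasible region has finitely many vertices and no improving ray; the maximum is 0 at (0, 0).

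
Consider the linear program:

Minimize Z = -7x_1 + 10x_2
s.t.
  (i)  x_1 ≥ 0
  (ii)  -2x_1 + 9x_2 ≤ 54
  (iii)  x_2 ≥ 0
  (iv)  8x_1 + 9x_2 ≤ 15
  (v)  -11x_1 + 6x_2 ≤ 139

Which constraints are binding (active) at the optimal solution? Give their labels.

(iii) and (iv)

Vertices and Z = -7x_1 + 10x_2:
  (0, 0) → Z = 0
  (0, 5/3) → Z = 50/3
  (15/8, 0) → Z = -105/8

The minimum is at (15/8, 0). Substituting into each constraint, equality holds for (iii) and (iv); the remaining constraints have slack.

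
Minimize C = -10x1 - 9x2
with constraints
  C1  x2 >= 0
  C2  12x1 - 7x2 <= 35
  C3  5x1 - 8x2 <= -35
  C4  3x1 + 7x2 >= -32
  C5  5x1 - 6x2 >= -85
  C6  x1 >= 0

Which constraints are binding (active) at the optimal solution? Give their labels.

C2 and C5

Extreme points and C = -10x1 - 9x2:
  (525/61, 595/61) → C = -10605/61
  (805/37, 1195/37) → C = -18805/37
  (0, 35/8) → C = -315/8
  (0, 85/6) → C = -255/2

The minimum is at (805/37, 1195/37). Substituting into each constraint, equality holds for C2 and C5; the remaining constraints have slack.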